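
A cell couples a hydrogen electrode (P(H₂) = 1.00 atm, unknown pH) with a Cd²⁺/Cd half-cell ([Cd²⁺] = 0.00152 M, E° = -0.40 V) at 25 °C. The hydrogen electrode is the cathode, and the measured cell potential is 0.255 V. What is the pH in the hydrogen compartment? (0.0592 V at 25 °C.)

pH = 3.86

E°_cell = 0.40 V and n = 2.
log Q = n(E° − E)/0.0592 = 2×(0.40 − 0.255)/0.0592 = 4.899.
With Q = [Cd²⁺]·P(H₂) / [H⁺]^2, solving for [H⁺] gives log[H⁺] = -3.858, so pH = 3.86.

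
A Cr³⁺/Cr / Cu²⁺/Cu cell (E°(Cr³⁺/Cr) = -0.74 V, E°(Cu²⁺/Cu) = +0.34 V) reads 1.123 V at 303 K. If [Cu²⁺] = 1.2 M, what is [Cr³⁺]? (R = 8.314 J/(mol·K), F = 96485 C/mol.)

From the Nernst equation, ln Q = nF(E° − E)/RT = 6×96485×(1.08 − 1.123)/(8.314×303) = -9.882, so Q = 5.11 × 10^-5.
With Q = [Cr³⁺]^2/[Cu²⁺]^3 and the known concentrations, [Cr³⁺]^2 in the numerator gives [Cr³⁺] = 0.0094 M.

0.0094 M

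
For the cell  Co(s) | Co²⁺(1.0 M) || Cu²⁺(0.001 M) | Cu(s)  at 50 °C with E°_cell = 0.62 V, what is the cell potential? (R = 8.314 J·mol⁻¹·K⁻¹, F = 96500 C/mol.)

0.524 V

Balancing electrons gives n = 2; the reaction quotient is Q = [Co²⁺]/[Cu²⁺] = 1000.
E = E° − (RT/nF) ln Q = 0.62 − (8.314×323)/(2×96500) × (6.908) = 0.620 − 0.096 = 0.524 V.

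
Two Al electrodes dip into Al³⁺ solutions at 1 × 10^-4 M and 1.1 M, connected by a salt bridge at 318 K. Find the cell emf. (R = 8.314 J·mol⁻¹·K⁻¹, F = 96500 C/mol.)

Both half-cells are Al³⁺/Al, so E°_cell = 0. The concentrated side is the cathode; the cell reaction moves Al³⁺ from high to low concentration with n = 3.
Q = [Al³⁺]_dilute/[Al³⁺]_conc = 1 × 10^-4/1.1 = 9.09 × 10^-5.
E = 0 − (RT/nF) ln Q = −((8.314×318)/(3×96500))(-9.306) = 0.0850 V.

0.085 V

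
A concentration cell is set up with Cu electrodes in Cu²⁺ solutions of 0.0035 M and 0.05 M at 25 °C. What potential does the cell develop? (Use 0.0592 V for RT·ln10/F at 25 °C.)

Both half-cells are Cu²⁺/Cu, so E°_cell = 0. The concentrated side is the cathode; the cell reaction moves Cu²⁺ from high to low concentration with n = 2.
Q = [Cu²⁺]_dilute/[Cu²⁺]_conc = 0.0035/0.05 = 0.0700.
E = 0 − (0.0592/2) log Q = −(0.0592/2)(-1.155) = 0.0342 V.

0.034 V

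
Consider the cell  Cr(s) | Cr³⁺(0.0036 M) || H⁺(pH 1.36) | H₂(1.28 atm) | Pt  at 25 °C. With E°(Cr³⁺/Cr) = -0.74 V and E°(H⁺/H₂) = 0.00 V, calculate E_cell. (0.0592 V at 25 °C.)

0.70 V

The hydrogen couple is the cathode, so E°_cell = 0.74 V; n = 6.
[H⁺] = 10^(−1.36) = 0.044 M, and Q = [Cr³⁺]^2·P(H₂)^3 / [H⁺]^6 = 3930.
E = E° − (0.0592/6) log Q = 0.74 − (0.0592/6)(3.594) = 0.705 V.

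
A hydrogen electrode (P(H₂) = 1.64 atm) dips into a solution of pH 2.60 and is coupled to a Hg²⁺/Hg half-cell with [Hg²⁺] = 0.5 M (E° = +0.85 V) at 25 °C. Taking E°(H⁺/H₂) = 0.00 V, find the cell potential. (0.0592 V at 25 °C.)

The Hg²⁺/Hg couple is the cathode, so E°_cell = 0.85 V; n = 2.
[H⁺] = 10^(−2.60) = 0.0025 M, and Q = [H⁺]^2 / ([Hg²⁺]·P(H₂)) = 7.69 × 10^-6.
E = E° − (0.0592/2) log Q = 0.85 − (0.0592/2)(-5.114) = 1.001 V.

1.00 V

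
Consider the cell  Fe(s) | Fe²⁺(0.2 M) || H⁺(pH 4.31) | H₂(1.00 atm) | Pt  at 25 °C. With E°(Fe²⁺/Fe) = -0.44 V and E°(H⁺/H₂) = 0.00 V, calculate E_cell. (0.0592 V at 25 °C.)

0.21 V

The hydrogen couple is the cathode, so E°_cell = 0.44 V; n = 2.
[H⁺] = 10^(−4.31) = 4.9 × 10^-5 M, and Q = [Fe²⁺]·P(H₂) / [H⁺]^2 = 8.34 × 10^7.
E = E° − (0.0592/2) log Q = 0.44 − (0.0592/2)(7.921) = 0.206 V.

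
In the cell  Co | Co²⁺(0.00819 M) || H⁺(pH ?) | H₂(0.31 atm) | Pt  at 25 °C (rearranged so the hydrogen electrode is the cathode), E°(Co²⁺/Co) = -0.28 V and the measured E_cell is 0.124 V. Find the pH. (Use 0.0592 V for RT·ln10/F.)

pH = 3.93

E°_cell = 0.28 V and n = 2.
log Q = n(E° − E)/0.0592 = 2×(0.28 − 0.124)/0.0592 = 5.270.
With Q = [Co²⁺]·P(H₂) / [H⁺]^2, solving for [H⁺] gives log[H⁺] = -3.933, so pH = 3.93.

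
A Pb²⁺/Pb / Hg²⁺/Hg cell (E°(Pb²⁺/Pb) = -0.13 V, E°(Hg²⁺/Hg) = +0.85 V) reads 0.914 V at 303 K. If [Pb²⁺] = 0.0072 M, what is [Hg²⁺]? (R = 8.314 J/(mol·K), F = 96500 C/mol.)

4.6 × 10^-5 M

From the Nernst equation, ln Q = nF(E° − E)/RT = 2×96500×(0.98 − 0.914)/(8.314×303) = 5.056, so Q = 157.
With Q = [Pb²⁺]/[Hg²⁺] and the known concentrations, [Hg²⁺] in the denominator gives [Hg²⁺] = 4.6 × 10^-5 M.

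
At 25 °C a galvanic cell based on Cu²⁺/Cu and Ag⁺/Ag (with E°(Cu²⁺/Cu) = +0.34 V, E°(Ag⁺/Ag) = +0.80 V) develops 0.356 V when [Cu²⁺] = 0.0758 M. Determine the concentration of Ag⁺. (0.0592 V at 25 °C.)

0.0048 M

From the Nernst equation, log Q = n(E° − E)/0.0592 = 2(0.46 − 0.356)/0.0592 = 3.514, so Q = 3260.
With Q = [Cu²⁺]/[Ag⁺]^2 and the known concentrations, [Ag⁺]^2 in the denominator gives [Ag⁺] = 0.0048 M.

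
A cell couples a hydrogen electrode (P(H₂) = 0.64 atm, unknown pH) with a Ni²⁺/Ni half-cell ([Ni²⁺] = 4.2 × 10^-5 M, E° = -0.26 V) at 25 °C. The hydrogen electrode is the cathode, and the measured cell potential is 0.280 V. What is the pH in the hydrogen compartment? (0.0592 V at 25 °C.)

E°_cell = 0.26 V and n = 2.
log Q = n(E° − E)/0.0592 = 2×(0.26 − 0.280)/0.0592 = -0.676.
With Q = [Ni²⁺]·P(H₂) / [H⁺]^2, solving for [H⁺] gives log[H⁺] = -1.947, so pH = 1.95.

pH = 1.95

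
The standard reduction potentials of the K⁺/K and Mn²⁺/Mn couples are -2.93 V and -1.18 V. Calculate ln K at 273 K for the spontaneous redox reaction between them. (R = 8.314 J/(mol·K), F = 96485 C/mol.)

ln K = 148.8

E°_cell = -1.18 − (-2.93) = 1.75 V, with n = 2 electrons transferred.
At equilibrium E = 0, so the Nernst equation gives ln K = nFE°/RT = (2)(96485)(1.75)/((8.314)(273)) = 148.78.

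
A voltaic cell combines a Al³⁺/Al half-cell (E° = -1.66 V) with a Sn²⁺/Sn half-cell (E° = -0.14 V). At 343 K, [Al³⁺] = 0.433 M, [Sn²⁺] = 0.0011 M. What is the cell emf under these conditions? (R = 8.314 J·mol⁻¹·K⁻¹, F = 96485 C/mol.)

1.43 V

The Sn²⁺/Sn couple has the higher reduction potential and acts as the cathode, so E°_cell = -0.14 − (-1.66) = 1.52 V.
Balancing electrons gives n = 6; the reaction quotient is Q = [Al³⁺]^2/[Sn²⁺]^3 = 1.41 × 10^8.
E = E° − (RT/nF) ln Q = 1.52 − (8.314×343)/(6×96485) × (18.763) = 1.520 − 0.092 = 1.428 V.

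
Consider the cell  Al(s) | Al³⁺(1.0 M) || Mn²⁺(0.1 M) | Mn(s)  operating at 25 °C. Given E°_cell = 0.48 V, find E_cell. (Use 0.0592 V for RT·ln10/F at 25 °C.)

Balancing electrons gives n = 6; the reaction quotient is Q = [Al³⁺]^2/[Mn²⁺]^3 = 1000.
At 25 °C, E = E° − (0.0592/n) log Q = 0.48 − (0.0592/6)(3.000) = 0.480 − 0.030 = 0.450 V.

0.450 V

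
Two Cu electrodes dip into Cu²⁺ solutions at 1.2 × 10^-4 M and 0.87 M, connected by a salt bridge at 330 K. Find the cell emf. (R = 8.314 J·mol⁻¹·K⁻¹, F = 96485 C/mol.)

Both half-cells are Cu²⁺/Cu, so E°_cell = 0. The concentrated side is the cathode; the cell reaction moves Cu²⁺ from high to low concentration with n = 2.
Q = [Cu²⁺]_dilute/[Cu²⁺]_conc = 1.2 × 10^-4/0.87 = 1.38 × 10^-4.
E = 0 − (RT/nF) ln Q = −((8.314×330)/(2×96485))(-8.889) = 0.1264 V.

0.13 V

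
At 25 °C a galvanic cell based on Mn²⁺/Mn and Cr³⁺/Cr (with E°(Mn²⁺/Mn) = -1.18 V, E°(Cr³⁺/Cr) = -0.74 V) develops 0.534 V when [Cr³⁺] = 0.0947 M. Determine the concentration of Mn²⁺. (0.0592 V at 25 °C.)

1.4 × 10^-4 M

From the Nernst equation, log Q = n(E° − E)/0.0592 = 6(0.44 − 0.534)/0.0592 = -9.527, so Q = 2.97 × 10^-10.
With Q = [Mn²⁺]^3/[Cr³⁺]^2 and the known concentrations, [Mn²⁺]^3 in the numerator gives [Mn²⁺] = 1.4 × 10^-4 M.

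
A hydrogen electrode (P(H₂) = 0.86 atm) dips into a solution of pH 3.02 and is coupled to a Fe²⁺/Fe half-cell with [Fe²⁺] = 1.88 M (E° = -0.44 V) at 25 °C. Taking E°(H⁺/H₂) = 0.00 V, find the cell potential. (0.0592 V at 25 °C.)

0.26 V

The hydrogen couple is the cathode, so E°_cell = 0.44 V; n = 2.
[H⁺] = 10^(−3.02) = 9.5 × 10^-4 M, and Q = [Fe²⁺]·P(H₂) / [H⁺]^2 = 1.77 × 10^6.
E = E° − (0.0592/2) log Q = 0.44 − (0.0592/2)(6.249) = 0.255 V.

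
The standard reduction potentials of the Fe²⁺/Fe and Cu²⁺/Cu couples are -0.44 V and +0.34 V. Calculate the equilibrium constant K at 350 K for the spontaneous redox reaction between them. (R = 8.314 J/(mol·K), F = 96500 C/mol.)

2.9 × 10^22

E°_cell = +0.34 − (-0.44) = 0.78 V, with n = 2 electrons transferred.
At equilibrium E = 0, so the Nernst equation gives ln K = nFE°/RT = (2)(96500)(0.78)/((8.314)(350)) = 51.73.
K = e^51.73 = 2.9 × 10^22.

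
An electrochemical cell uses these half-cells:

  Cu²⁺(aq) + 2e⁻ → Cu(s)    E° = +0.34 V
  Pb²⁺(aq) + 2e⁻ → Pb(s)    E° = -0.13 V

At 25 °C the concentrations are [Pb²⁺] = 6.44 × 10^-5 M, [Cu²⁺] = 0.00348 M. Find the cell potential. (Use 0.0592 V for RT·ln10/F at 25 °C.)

The Cu²⁺/Cu couple has the higher reduction potential and acts as the cathode, so E°_cell = +0.34 − (-0.13) = 0.47 V.
Balancing electrons gives n = 2; the reaction quotient is Q = [Pb²⁺]/[Cu²⁺] = 0.0185.
At 25 °C, E = E° − (0.0592/n) log Q = 0.47 − (0.0592/2)(-1.733) = 0.470 + 0.051 = 0.521 V.

0.521 V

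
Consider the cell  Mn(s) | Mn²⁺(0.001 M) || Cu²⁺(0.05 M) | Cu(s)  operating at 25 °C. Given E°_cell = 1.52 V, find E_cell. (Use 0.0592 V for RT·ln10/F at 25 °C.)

1.57 V

Balancing electrons gives n = 2; the reaction quotient is Q = [Mn²⁺]/[Cu²⁺] = 0.0200.
At 25 °C, E = E° − (0.0592/n) log Q = 1.52 − (0.0592/2)(-1.699) = 1.520 + 0.050 = 1.570 V.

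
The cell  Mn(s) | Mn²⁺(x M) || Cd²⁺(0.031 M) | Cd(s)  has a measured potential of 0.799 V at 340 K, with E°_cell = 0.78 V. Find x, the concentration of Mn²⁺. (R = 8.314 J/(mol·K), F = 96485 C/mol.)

From the Nernst equation, ln Q = nF(E° − E)/RT = 2×96485×(0.78 − 0.799)/(8.314×340) = -1.297, so Q = 0.273.
With Q = [Mn²⁺]/[Cd²⁺] and the known concentrations, [Mn²⁺] in the numerator gives [Mn²⁺] = 0.0085 M.

0.0085 M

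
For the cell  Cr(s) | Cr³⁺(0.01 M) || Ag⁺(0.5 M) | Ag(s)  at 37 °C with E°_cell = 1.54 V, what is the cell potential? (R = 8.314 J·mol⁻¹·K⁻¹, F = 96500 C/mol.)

Balancing electrons gives n = 3; the reaction quotient is Q = [Cr³⁺]/[Ag⁺]^3 = 0.0800.
E = E° − (RT/nF) ln Q = 1.54 − (8.314×310)/(3×96500) × (-2.526) = 1.540 + 0.022 = 1.562 V.

1.56 V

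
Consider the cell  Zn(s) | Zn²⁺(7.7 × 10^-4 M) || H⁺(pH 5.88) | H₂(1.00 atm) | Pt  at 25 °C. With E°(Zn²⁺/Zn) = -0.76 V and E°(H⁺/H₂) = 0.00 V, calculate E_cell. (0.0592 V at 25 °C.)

The hydrogen couple is the cathode, so E°_cell = 0.76 V; n = 2.
[H⁺] = 10^(−5.88) = 1.3 × 10^-6 M, and Q = [Zn²⁺]·P(H₂) / [H⁺]^2 = 4.43 × 10^8.
E = E° − (0.0592/2) log Q = 0.76 − (0.0592/2)(8.646) = 0.504 V.

0.50 V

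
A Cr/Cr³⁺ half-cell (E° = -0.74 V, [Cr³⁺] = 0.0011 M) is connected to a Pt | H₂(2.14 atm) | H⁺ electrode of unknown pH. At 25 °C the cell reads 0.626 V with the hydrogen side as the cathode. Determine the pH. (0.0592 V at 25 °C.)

pH = 2.75

E°_cell = 0.74 V and n = 6.
log Q = n(E° − E)/0.0592 = 6×(0.74 − 0.626)/0.0592 = 11.554.
With Q = [Cr³⁺]^2·P(H₂)^3 / [H⁺]^6, solving for [H⁺] gives log[H⁺] = -2.747, so pH = 2.75.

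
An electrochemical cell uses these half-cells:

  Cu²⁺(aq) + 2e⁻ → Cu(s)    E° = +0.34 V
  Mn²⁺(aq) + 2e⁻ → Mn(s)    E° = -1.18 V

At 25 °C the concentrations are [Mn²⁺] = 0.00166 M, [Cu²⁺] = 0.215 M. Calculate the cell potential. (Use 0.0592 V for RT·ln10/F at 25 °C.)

The Cu²⁺/Cu couple has the higher reduction potential and acts as the cathode, so E°_cell = +0.34 − (-1.18) = 1.52 V.
Balancing electrons gives n = 2; the reaction quotient is Q = [Mn²⁺]/[Cu²⁺] = 0.00772.
At 25 °C, E = E° − (0.0592/n) log Q = 1.52 − (0.0592/2)(-2.112) = 1.520 + 0.063 = 1.583 V.

1.58 V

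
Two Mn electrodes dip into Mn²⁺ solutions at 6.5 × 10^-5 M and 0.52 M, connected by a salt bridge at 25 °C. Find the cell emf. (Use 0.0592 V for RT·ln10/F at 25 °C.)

0.12 V

Both half-cells are Mn²⁺/Mn, so E°_cell = 0. The concentrated side is the cathode; the cell reaction moves Mn²⁺ from high to low concentration with n = 2.
Q = [Mn²⁺]_dilute/[Mn²⁺]_conc = 6.5 × 10^-5/0.52 = 1.25 × 10^-4.
E = 0 − (0.0592/2) log Q = −(0.0592/2)(-3.903) = 0.1155 V.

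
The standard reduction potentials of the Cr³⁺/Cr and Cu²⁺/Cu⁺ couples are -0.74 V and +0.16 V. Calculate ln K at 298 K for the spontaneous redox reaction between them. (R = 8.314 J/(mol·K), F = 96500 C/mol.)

ln K = 105.2

E°_cell = +0.16 − (-0.74) = 0.90 V, with n = 3 electrons transferred.
At equilibrium E = 0, so the Nernst equation gives ln K = nFE°/RT = (3)(96500)(0.90)/((8.314)(298)) = 105.16.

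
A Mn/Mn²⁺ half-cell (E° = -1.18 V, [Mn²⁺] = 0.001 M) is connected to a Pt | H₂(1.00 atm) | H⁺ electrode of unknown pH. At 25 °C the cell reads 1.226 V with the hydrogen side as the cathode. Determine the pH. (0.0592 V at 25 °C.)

pH = 0.72

E°_cell = 1.18 V and n = 2.
log Q = n(E° − E)/0.0592 = 2×(1.18 − 1.226)/0.0592 = -1.554.
With Q = [Mn²⁺]·P(H₂) / [H⁺]^2, solving for [H⁺] gives log[H⁺] = -0.723, so pH = 0.72.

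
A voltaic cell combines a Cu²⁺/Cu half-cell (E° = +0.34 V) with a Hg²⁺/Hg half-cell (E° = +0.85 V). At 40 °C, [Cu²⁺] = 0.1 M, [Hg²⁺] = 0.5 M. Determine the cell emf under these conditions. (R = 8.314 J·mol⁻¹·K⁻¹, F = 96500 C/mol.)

The Hg²⁺/Hg couple has the higher reduction potential and acts as the cathode, so E°_cell = +0.85 − (+0.34) = 0.51 V.
Balancing electrons gives n = 2; the reaction quotient is Q = [Cu²⁺]/[Hg²⁺] = 0.200.
E = E° − (RT/nF) ln Q = 0.51 − (8.314×313)/(2×96500) × (-1.609) = 0.510 + 0.022 = 0.532 V.

0.532 V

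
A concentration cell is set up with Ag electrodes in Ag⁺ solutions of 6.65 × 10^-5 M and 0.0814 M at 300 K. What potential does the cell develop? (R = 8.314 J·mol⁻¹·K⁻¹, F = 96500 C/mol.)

0.18 V

Both half-cells are Ag⁺/Ag, so E°_cell = 0. The concentrated side is the cathode; the cell reaction moves Ag⁺ from high to low concentration with n = 1.
Q = [Ag⁺]_dilute/[Ag⁺]_conc = 6.65 × 10^-5/0.0814 = 8.17 × 10^-4.
E = 0 − (RT/nF) ln Q = −((8.314×300)/(1×96500))(-7.110) = 0.1838 V.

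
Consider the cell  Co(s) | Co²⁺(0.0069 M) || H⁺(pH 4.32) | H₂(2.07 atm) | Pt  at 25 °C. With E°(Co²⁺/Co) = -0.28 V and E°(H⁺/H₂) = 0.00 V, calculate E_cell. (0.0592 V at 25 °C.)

0.079 V

The hydrogen couple is the cathode, so E°_cell = 0.28 V; n = 2.
[H⁺] = 10^(−4.32) = 4.8 × 10^-5 M, and Q = [Co²⁺]·P(H₂) / [H⁺]^2 = 6.23 × 10^6.
E = E° − (0.0592/2) log Q = 0.28 − (0.0592/2)(6.795) = 0.079 V.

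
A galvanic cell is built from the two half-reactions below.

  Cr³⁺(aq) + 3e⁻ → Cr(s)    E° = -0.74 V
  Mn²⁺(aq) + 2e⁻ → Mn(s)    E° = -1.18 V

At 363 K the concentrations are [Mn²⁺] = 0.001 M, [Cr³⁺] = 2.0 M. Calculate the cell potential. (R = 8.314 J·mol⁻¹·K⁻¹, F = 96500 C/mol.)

The Cr³⁺/Cr couple has the higher reduction potential and acts as the cathode, so E°_cell = -0.74 − (-1.18) = 0.44 V.
Balancing electrons gives n = 6; the reaction quotient is Q = [Mn²⁺]^3/[Cr³⁺]^2 = 2.5 × 10^-10.
E = E° − (RT/nF) ln Q = 0.44 − (8.314×363)/(6×96500) × (-22.110) = 0.440 + 0.115 = 0.555 V.

0.555 V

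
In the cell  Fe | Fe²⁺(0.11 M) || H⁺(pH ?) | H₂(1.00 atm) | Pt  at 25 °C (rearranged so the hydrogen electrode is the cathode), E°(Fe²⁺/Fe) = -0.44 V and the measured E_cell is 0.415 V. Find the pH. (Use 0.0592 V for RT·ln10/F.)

pH = 0.90

E°_cell = 0.44 V and n = 2.
log Q = n(E° − E)/0.0592 = 2×(0.44 − 0.415)/0.0592 = 0.845.
With Q = [Fe²⁺]·P(H₂) / [H⁺]^2, solving for [H⁺] gives log[H⁺] = -0.902, so pH = 0.90.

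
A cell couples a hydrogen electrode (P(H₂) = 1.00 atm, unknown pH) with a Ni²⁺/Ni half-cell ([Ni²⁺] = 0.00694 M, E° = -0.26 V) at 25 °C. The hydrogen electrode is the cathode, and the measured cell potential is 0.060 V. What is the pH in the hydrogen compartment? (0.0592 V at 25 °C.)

pH = 4.46

E°_cell = 0.26 V and n = 2.
log Q = n(E° − E)/0.0592 = 2×(0.26 − 0.060)/0.0592 = 6.757.
With Q = [Ni²⁺]·P(H₂) / [H⁺]^2, solving for [H⁺] gives log[H⁺] = -4.458, so pH = 4.46.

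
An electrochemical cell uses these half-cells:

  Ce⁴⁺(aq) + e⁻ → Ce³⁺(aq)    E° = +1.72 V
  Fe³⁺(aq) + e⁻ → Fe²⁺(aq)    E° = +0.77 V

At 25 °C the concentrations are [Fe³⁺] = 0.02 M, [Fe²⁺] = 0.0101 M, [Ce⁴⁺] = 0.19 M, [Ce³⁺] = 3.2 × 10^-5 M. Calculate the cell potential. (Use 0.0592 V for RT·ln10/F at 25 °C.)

The Ce⁴⁺/Ce³⁺ couple has the higher reduction potential and acts as the cathode, so E°_cell = +1.72 − (+0.77) = 0.95 V.
Balancing electrons gives n = 1; the reaction quotient is Q = [Fe³⁺]·[Ce³⁺]/([Fe²⁺]·[Ce⁴⁺]) = 3.34 × 10^-4.
At 25 °C, E = E° − (0.0592/n) log Q = 0.95 − (0.0592/1)(-3.477) = 0.950 + 0.206 = 1.156 V.

1.16 V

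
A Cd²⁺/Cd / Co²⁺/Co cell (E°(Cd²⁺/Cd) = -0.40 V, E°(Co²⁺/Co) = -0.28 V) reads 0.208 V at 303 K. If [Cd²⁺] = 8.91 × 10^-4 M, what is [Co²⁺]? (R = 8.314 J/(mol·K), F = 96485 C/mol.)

From the Nernst equation, ln Q = nF(E° − E)/RT = 2×96485×(0.12 − 0.208)/(8.314×303) = -6.741, so Q = 0.00118.
With Q = [Cd²⁺]/[Co²⁺] and the known concentrations, [Co²⁺] in the denominator gives [Co²⁺] = 0.75 M.

0.75 M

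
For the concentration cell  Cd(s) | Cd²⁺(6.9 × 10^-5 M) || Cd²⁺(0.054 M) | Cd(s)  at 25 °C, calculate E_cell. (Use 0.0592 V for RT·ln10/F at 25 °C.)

Both half-cells are Cd²⁺/Cd, so E°_cell = 0. The concentrated side is the cathode; the cell reaction moves Cd²⁺ from high to low concentration with n = 2.
Q = [Cd²⁺]_dilute/[Cd²⁺]_conc = 6.9 × 10^-5/0.054 = 0.00128.
E = 0 − (0.0592/2) log Q = −(0.0592/2)(-2.894) = 0.0857 V.

0.086 V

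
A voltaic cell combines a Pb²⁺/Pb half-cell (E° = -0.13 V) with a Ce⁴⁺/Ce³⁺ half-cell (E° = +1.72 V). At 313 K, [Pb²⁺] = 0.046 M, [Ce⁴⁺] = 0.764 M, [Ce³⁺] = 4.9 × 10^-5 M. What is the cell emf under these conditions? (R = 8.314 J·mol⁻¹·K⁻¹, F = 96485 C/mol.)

The Ce⁴⁺/Ce³⁺ couple has the higher reduction potential and acts as the cathode, so E°_cell = +1.72 − (-0.13) = 1.85 V.
Balancing electrons gives n = 2; the reaction quotient is Q = [Pb²⁺]·[Ce³⁺]^2/[Ce⁴⁺]^2 = 1.89 × 10^-10.
E = E° − (RT/nF) ln Q = 1.85 − (8.314×313)/(2×96485) × (-22.388) = 1.850 + 0.302 = 2.152 V.

2.15 V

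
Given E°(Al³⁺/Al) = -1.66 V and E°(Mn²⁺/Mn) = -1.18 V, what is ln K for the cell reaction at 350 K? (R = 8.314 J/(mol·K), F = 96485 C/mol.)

ln K = 95.5

E°_cell = -1.18 − (-1.66) = 0.48 V, with n = 6 electrons transferred.
At equilibrium E = 0, so the Nernst equation gives ln K = nFE°/RT = (6)(96485)(0.48)/((8.314)(350)) = 95.49.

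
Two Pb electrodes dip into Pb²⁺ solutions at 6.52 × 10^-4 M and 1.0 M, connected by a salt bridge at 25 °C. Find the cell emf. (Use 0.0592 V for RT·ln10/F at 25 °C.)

0.094 V

Both half-cells are Pb²⁺/Pb, so E°_cell = 0. The concentrated side is the cathode; the cell reaction moves Pb²⁺ from high to low concentration with n = 2.
Q = [Pb²⁺]_dilute/[Pb²⁺]_conc = 6.52 × 10^-4/1.0 = 6.52 × 10^-4.
E = 0 − (0.0592/2) log Q = −(0.0592/2)(-3.186) = 0.0943 V.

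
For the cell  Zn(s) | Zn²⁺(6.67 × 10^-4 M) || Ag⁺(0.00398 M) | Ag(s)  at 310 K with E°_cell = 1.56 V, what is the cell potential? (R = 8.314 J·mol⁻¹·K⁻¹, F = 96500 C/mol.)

Balancing electrons gives n = 2; the reaction quotient is Q = [Zn²⁺]/[Ag⁺]^2 = 42.1.
E = E° − (RT/nF) ln Q = 1.56 − (8.314×310)/(2×96500) × (3.740) = 1.560 − 0.050 = 1.510 V.

1.51 V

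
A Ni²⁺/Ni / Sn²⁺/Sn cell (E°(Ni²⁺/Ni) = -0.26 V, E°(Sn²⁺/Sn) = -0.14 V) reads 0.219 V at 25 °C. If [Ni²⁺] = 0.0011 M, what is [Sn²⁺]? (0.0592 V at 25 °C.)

From the Nernst equation, log Q = n(E° − E)/0.0592 = 2(0.12 − 0.219)/0.0592 = -3.345, so Q = 4.52 × 10^-4.
With Q = [Ni²⁺]/[Sn²⁺] and the known concentrations, [Sn²⁺] in the denominator gives [Sn²⁺] = 2.4 M.

2.4 M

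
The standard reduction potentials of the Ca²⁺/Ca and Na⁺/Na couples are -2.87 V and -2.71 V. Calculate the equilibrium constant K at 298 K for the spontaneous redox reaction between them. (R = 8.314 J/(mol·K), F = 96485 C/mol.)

E°_cell = -2.71 − (-2.87) = 0.16 V, with n = 2 electrons transferred.
At equilibrium E = 0, so the Nernst equation gives ln K = nFE°/RT = (2)(96485)(0.16)/((8.314)(298)) = 12.46.
K = e^12.46 = 2.6 × 10^5.

2.6 × 10^5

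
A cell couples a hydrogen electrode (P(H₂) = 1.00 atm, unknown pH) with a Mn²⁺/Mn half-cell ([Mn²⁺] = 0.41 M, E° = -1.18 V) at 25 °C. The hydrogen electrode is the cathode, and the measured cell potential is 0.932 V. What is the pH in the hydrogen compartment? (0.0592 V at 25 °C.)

E°_cell = 1.18 V and n = 2.
log Q = n(E° − E)/0.0592 = 2×(1.18 − 0.932)/0.0592 = 8.378.
With Q = [Mn²⁺]·P(H₂) / [H⁺]^2, solving for [H⁺] gives log[H⁺] = -4.383, so pH = 4.38.

pH = 4.38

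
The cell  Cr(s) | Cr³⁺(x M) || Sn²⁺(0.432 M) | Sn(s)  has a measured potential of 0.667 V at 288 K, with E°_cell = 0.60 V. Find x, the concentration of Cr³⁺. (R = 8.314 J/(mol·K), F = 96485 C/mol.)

From the Nernst equation, ln Q = nF(E° − E)/RT = 6×96485×(0.60 − 0.667)/(8.314×288) = -16.199, so Q = 9.22 × 10^-8.
With Q = [Cr³⁺]^2/[Sn²⁺]^3 and the known concentrations, [Cr³⁺]^2 in the numerator gives [Cr³⁺] = 8.6 × 10^-5 M.

8.6 × 10^-5 M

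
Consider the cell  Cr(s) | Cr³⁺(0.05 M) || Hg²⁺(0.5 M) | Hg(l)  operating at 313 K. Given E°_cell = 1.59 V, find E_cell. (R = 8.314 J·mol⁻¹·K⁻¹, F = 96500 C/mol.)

1.61 V

Balancing electrons gives n = 6; the reaction quotient is Q = [Cr³⁺]^2/[Hg²⁺]^3 = 0.0200.
E = E° − (RT/nF) ln Q = 1.59 − (8.314×313)/(6×96500) × (-3.912) = 1.590 + 0.018 = 1.608 V.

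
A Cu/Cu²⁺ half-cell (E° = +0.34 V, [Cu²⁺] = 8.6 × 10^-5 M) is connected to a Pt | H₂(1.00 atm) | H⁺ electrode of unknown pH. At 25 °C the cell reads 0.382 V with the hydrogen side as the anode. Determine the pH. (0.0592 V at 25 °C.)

pH = 2.74

E°_cell = 0.34 V and n = 2.
log Q = n(E° − E)/0.0592 = 2×(0.34 − 0.382)/0.0592 = -1.419.
With Q = [H⁺]^2 / ([Cu²⁺]·P(H₂)), solving for [H⁺] gives log[H⁺] = -2.742, so pH = 2.74.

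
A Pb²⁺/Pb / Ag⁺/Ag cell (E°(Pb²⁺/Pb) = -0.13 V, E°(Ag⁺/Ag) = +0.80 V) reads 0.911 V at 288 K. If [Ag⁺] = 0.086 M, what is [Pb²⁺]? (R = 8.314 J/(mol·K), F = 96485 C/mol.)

0.034 M

From the Nernst equation, ln Q = nF(E° − E)/RT = 2×96485×(0.93 − 0.911)/(8.314×288) = 1.531, so Q = 4.62.
With Q = [Pb²⁺]/[Ag⁺]^2 and the known concentrations, [Pb²⁺] in the numerator gives [Pb²⁺] = 0.034 M.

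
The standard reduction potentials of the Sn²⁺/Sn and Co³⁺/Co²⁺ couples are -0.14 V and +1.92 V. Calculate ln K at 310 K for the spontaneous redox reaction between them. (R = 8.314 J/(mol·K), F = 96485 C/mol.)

E°_cell = +1.92 − (-0.14) = 2.06 V, with n = 2 electrons transferred.
At equilibrium E = 0, so the Nernst equation gives ln K = nFE°/RT = (2)(96485)(2.06)/((8.314)(310)) = 154.24.

ln K = 154.2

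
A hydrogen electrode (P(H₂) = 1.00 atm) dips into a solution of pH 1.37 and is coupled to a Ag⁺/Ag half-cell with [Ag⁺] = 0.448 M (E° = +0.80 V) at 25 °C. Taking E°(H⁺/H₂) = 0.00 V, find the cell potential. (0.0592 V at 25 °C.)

The Ag⁺/Ag couple is the cathode, so E°_cell = 0.80 V; n = 2.
[H⁺] = 10^(−1.37) = 0.043 M, and Q = [H⁺]^2 / ([Ag⁺]^2·P(H₂)) = 0.00907.
E = E° − (0.0592/2) log Q = 0.80 − (0.0592/2)(-2.043) = 0.860 V.

0.86 V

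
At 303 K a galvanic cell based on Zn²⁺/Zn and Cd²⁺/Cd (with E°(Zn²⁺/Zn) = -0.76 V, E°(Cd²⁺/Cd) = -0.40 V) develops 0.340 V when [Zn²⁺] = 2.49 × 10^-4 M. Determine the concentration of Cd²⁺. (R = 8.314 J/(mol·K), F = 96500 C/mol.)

5.4 × 10^-5 M

From the Nernst equation, ln Q = nF(E° − E)/RT = 2×96500×(0.36 − 0.340)/(8.314×303) = 1.532, so Q = 4.63.
With Q = [Zn²⁺]/[Cd²⁺] and the known concentrations, [Cd²⁺] in the denominator gives [Cd²⁺] = 5.4 × 10^-5 M.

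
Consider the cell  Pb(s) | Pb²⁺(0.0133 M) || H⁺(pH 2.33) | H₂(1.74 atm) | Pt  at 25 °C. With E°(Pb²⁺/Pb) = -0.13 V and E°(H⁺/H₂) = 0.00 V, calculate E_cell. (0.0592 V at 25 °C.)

0.040 V

The hydrogen couple is the cathode, so E°_cell = 0.13 V; n = 2.
[H⁺] = 10^(−2.33) = 0.0047 M, and Q = [Pb²⁺]·P(H₂) / [H⁺]^2 = 1060.
E = E° − (0.0592/2) log Q = 0.13 − (0.0592/2)(3.024) = 0.040 V.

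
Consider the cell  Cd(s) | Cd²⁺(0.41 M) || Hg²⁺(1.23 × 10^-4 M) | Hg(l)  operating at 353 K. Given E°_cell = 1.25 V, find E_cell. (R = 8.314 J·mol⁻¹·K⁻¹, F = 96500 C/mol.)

1.13 V

Balancing electrons gives n = 2; the reaction quotient is Q = [Cd²⁺]/[Hg²⁺] = 3330.
E = E° − (RT/nF) ln Q = 1.25 − (8.314×353)/(2×96500) × (8.112) = 1.250 − 0.123 = 1.127 V.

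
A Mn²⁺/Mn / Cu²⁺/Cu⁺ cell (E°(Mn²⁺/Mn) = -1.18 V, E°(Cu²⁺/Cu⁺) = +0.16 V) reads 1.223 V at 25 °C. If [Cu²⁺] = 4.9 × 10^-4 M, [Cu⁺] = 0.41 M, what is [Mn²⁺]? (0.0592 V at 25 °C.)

0.013 M

From the Nernst equation, log Q = n(E° − E)/0.0592 = 2(1.34 − 1.223)/0.0592 = 3.953, so Q = 8970.
With Q = [Mn²⁺]·[Cu⁺]^2/[Cu²⁺]^2 and the known concentrations, [Mn²⁺] in the numerator gives [Mn²⁺] = 0.013 M.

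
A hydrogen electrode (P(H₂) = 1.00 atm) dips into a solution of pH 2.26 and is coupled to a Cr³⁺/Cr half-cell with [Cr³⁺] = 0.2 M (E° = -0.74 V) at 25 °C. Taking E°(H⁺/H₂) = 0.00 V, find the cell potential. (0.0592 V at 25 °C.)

0.62 V

The hydrogen couple is the cathode, so E°_cell = 0.74 V; n = 6.
[H⁺] = 10^(−2.26) = 0.0055 M, and Q = [Cr³⁺]^2·P(H₂)^3 / [H⁺]^6 = 1.45 × 10^12.
E = E° − (0.0592/6) log Q = 0.74 − (0.0592/6)(12.162) = 0.620 V.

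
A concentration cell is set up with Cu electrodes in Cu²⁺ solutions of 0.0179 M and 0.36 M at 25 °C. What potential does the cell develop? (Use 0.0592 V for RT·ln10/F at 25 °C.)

0.039 V

Both half-cells are Cu²⁺/Cu, so E°_cell = 0. The concentrated side is the cathode; the cell reaction moves Cu²⁺ from high to low concentration with n = 2.
Q = [Cu²⁺]_dilute/[Cu²⁺]_conc = 0.0179/0.36 = 0.0497.
E = 0 − (0.0592/2) log Q = −(0.0592/2)(-1.303) = 0.0386 V.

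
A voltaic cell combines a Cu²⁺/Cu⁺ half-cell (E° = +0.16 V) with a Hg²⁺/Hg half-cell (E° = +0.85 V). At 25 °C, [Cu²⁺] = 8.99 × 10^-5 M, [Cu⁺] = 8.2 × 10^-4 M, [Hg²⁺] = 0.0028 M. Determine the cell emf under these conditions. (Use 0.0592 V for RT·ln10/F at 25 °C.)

The Hg²⁺/Hg couple has the higher reduction potential and acts as the cathode, so E°_cell = +0.85 − (+0.16) = 0.69 V.
Balancing electrons gives n = 2; the reaction quotient is Q = [Cu²⁺]^2/([Cu⁺]^2·[Hg²⁺]) = 4.29.
At 25 °C, E = E° − (0.0592/n) log Q = 0.69 − (0.0592/2)(0.633) = 0.690 − 0.019 = 0.671 V.

0.671 V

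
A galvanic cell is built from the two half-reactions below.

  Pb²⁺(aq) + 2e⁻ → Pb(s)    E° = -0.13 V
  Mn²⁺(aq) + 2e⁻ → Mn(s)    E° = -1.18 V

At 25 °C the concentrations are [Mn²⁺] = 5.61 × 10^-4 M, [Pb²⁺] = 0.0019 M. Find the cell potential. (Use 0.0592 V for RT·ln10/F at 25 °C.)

The Pb²⁺/Pb couple has the higher reduction potential and acts as the cathode, so E°_cell = -0.13 − (-1.18) = 1.05 V.
Balancing electrons gives n = 2; the reaction quotient is Q = [Mn²⁺]/[Pb²⁺] = 0.295.
At 25 °C, E = E° − (0.0592/n) log Q = 1.05 − (0.0592/2)(-0.530) = 1.050 + 0.016 = 1.066 V.

1.07 V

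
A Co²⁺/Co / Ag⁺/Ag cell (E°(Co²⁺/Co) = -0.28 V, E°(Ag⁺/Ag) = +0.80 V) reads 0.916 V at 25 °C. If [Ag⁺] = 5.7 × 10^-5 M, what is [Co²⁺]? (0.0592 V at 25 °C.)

0.0011 M

From the Nernst equation, log Q = n(E° − E)/0.0592 = 2(1.08 − 0.916)/0.0592 = 5.541, so Q = 3.47 × 10^5.
With Q = [Co²⁺]/[Ag⁺]^2 and the known concentrations, [Co²⁺] in the numerator gives [Co²⁺] = 0.0011 M.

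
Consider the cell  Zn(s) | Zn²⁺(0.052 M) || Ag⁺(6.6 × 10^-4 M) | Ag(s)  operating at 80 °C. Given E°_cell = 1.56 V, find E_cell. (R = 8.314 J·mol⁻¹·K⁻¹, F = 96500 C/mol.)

1.38 V

Balancing electrons gives n = 2; the reaction quotient is Q = [Zn²⁺]/[Ag⁺]^2 = 1.19 × 10^5.
E = E° − (RT/nF) ln Q = 1.56 − (8.314×353)/(2×96500) × (11.690) = 1.560 − 0.178 = 1.382 V.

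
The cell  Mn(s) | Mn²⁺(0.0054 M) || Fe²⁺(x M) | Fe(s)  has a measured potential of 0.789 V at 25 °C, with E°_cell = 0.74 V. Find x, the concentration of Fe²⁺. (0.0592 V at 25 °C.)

0.24 M

From the Nernst equation, log Q = n(E° − E)/0.0592 = 2(0.74 − 0.789)/0.0592 = -1.655, so Q = 0.0221.
With Q = [Mn²⁺]/[Fe²⁺] and the known concentrations, [Fe²⁺] in the denominator gives [Fe²⁺] = 0.24 M.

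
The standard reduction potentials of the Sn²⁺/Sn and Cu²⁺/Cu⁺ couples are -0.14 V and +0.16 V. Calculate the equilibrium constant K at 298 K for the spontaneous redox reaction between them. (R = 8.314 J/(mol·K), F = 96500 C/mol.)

1.4 × 10^10

E°_cell = +0.16 − (-0.14) = 0.30 V, with n = 2 electrons transferred.
At equilibrium E = 0, so the Nernst equation gives ln K = nFE°/RT = (2)(96500)(0.30)/((8.314)(298)) = 23.37.
K = e^23.37 = 1.4 × 10^10.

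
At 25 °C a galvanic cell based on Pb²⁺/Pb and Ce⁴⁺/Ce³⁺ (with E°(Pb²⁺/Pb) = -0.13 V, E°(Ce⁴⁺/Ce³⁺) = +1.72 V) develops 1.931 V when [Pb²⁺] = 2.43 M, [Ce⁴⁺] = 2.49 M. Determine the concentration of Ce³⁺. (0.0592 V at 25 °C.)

From the Nernst equation, log Q = n(E° − E)/0.0592 = 2(1.85 − 1.931)/0.0592 = -2.736, so Q = 0.00183.
With Q = [Pb²⁺]·[Ce³⁺]^2/[Ce⁴⁺]^2 and the known concentrations, [Ce³⁺]^2 in the numerator gives [Ce³⁺] = 0.068 M.

0.068 M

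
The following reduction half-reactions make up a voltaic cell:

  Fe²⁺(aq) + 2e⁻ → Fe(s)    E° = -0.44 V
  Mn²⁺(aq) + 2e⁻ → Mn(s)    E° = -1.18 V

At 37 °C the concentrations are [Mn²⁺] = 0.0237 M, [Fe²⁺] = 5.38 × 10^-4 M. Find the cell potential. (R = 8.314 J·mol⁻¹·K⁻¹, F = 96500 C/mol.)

0.689 V

The Fe²⁺/Fe couple has the higher reduction potential and acts as the cathode, so E°_cell = -0.44 − (-1.18) = 0.74 V.
Balancing electrons gives n = 2; the reaction quotient is Q = [Mn²⁺]/[Fe²⁺] = 44.1.
E = E° − (RT/nF) ln Q = 0.74 − (8.314×310)/(2×96500) × (3.785) = 0.740 − 0.051 = 0.689 V.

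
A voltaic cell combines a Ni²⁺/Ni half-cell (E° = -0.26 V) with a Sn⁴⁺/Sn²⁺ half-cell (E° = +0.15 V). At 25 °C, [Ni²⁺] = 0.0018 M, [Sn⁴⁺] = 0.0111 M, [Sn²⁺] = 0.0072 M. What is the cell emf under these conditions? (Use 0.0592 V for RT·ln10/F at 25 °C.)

The Sn⁴⁺/Sn²⁺ couple has the higher reduction potential and acts as the cathode, so E°_cell = +0.15 − (-0.26) = 0.41 V.
Balancing electrons gives n = 2; the reaction quotient is Q = [Ni²⁺]·[Sn²⁺]/[Sn⁴⁺] = 0.00117.
At 25 °C, E = E° − (0.0592/n) log Q = 0.41 − (0.0592/2)(-2.933) = 0.410 + 0.087 = 0.497 V.

0.497 V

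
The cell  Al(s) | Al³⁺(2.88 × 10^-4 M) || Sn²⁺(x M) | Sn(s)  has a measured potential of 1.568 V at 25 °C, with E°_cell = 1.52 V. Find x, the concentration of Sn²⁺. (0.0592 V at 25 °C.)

From the Nernst equation, log Q = n(E° − E)/0.0592 = 6(1.52 − 1.568)/0.0592 = -4.865, so Q = 1.37 × 10^-5.
With Q = [Al³⁺]^2/[Sn²⁺]^3 and the known concentrations, [Sn²⁺]^3 in the denominator gives [Sn²⁺] = 0.18 M.

0.18 M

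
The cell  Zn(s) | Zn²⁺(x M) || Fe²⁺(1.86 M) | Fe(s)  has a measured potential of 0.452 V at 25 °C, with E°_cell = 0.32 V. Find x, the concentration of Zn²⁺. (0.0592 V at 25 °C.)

6.5 × 10^-5 M

From the Nernst equation, log Q = n(E° − E)/0.0592 = 2(0.32 − 0.452)/0.0592 = -4.459, so Q = 3.47 × 10^-5.
With Q = [Zn²⁺]/[Fe²⁺] and the known concentrations, [Zn²⁺] in the numerator gives [Zn²⁺] = 6.5 × 10^-5 M.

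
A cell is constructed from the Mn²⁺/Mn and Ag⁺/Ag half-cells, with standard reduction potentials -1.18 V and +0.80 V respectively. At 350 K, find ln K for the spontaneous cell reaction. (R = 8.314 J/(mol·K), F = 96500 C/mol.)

E°_cell = +0.80 − (-1.18) = 1.98 V, with n = 2 electrons transferred.
At equilibrium E = 0, so the Nernst equation gives ln K = nFE°/RT = (2)(96500)(1.98)/((8.314)(350)) = 131.32.

ln K = 131.3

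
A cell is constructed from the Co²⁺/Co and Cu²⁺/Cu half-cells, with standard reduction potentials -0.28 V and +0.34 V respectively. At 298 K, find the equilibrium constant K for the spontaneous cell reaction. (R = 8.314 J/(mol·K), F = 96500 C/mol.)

9.4 × 10^20

E°_cell = +0.34 − (-0.28) = 0.62 V, with n = 2 electrons transferred.
At equilibrium E = 0, so the Nernst equation gives ln K = nFE°/RT = (2)(96500)(0.62)/((8.314)(298)) = 48.30.
K = e^48.30 = 9.4 × 10^20.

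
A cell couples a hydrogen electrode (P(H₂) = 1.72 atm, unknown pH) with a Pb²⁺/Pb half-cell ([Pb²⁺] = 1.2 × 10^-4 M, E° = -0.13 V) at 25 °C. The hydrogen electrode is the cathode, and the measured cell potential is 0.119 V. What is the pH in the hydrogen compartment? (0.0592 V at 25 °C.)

pH = 2.03

E°_cell = 0.13 V and n = 2.
log Q = n(E° − E)/0.0592 = 2×(0.13 − 0.119)/0.0592 = 0.372.
With Q = [Pb²⁺]·P(H₂) / [H⁺]^2, solving for [H⁺] gives log[H⁺] = -2.028, so pH = 2.03.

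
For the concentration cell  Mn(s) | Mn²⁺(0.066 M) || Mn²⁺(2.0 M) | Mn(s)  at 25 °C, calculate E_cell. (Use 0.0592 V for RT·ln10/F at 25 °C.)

Both half-cells are Mn²⁺/Mn, so E°_cell = 0. The concentrated side is the cathode; the cell reaction moves Mn²⁺ from high to low concentration with n = 2.
Q = [Mn²⁺]_dilute/[Mn²⁺]_conc = 0.066/2.0 = 0.0330.
E = 0 − (0.0592/2) log Q = −(0.0592/2)(-1.481) = 0.0438 V.

0.044 V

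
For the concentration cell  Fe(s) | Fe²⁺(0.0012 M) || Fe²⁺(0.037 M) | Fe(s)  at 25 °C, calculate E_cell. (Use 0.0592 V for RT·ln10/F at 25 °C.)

Both half-cells are Fe²⁺/Fe, so E°_cell = 0. The concentrated side is the cathode; the cell reaction moves Fe²⁺ from high to low concentration with n = 2.
Q = [Fe²⁺]_dilute/[Fe²⁺]_conc = 0.0012/0.037 = 0.0324.
E = 0 − (0.0592/2) log Q = −(0.0592/2)(-1.489) = 0.0441 V.

0.044 V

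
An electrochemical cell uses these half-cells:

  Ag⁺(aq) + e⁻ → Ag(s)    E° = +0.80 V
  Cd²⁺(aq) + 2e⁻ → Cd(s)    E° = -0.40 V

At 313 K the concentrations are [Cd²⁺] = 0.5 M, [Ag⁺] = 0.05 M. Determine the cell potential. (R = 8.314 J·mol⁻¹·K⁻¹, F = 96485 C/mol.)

1.13 V

The Ag⁺/Ag couple has the higher reduction potential and acts as the cathode, so E°_cell = +0.80 − (-0.40) = 1.20 V.
Balancing electrons gives n = 2; the reaction quotient is Q = [Cd²⁺]/[Ag⁺]^2 = 200.
E = E° − (RT/nF) ln Q = 1.20 − (8.314×313)/(2×96485) × (5.298) = 1.200 − 0.071 = 1.129 V.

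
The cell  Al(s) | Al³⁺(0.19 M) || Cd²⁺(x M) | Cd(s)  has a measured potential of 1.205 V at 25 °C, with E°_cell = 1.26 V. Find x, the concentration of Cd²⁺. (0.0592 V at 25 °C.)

From the Nernst equation, log Q = n(E° − E)/0.0592 = 6(1.26 − 1.205)/0.0592 = 5.574, so Q = 3.75 × 10^5.
With Q = [Al³⁺]^2/[Cd²⁺]^3 and the known concentrations, [Cd²⁺]^3 in the denominator gives [Cd²⁺] = 0.0046 M.

0.0046 M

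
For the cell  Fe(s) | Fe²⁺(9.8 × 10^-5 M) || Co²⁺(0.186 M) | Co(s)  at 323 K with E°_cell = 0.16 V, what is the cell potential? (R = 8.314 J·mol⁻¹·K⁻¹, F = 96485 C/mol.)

0.265 V

Balancing electrons gives n = 2; the reaction quotient is Q = [Fe²⁺]/[Co²⁺] = 5.27 × 10^-4.
E = E° − (RT/nF) ln Q = 0.16 − (8.314×323)/(2×96485) × (-7.549) = 0.160 + 0.105 = 0.265 V.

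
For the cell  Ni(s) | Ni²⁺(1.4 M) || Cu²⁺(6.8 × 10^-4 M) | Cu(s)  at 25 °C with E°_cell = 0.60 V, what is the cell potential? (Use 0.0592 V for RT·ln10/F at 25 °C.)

0.502 V

Balancing electrons gives n = 2; the reaction quotient is Q = [Ni²⁺]/[Cu²⁺] = 2060.
At 25 °C, E = E° − (0.0592/n) log Q = 0.60 − (0.0592/2)(3.314) = 0.600 − 0.098 = 0.502 V.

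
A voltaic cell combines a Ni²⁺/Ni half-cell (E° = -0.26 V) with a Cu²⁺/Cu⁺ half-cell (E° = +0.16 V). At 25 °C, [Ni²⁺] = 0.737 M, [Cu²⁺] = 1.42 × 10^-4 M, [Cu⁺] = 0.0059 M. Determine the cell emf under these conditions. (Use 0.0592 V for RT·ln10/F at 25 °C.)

The Cu²⁺/Cu⁺ couple has the higher reduction potential and acts as the cathode, so E°_cell = +0.16 − (-0.26) = 0.42 V.
Balancing electrons gives n = 2; the reaction quotient is Q = [Ni²⁺]·[Cu⁺]^2/[Cu²⁺]^2 = 1270.
At 25 °C, E = E° − (0.0592/n) log Q = 0.42 − (0.0592/2)(3.105) = 0.420 − 0.092 = 0.328 V.

0.328 V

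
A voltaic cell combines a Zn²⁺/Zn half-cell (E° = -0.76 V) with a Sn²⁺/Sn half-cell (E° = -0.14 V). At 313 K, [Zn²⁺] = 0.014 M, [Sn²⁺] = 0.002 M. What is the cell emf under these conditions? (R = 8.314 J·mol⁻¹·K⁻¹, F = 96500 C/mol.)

The Sn²⁺/Sn couple has the higher reduction potential and acts as the cathode, so E°_cell = -0.14 − (-0.76) = 0.62 V.
Balancing electrons gives n = 2; the reaction quotient is Q = [Zn²⁺]/[Sn²⁺] = 7.00.
E = E° − (RT/nF) ln Q = 0.62 − (8.314×313)/(2×96500) × (1.946) = 0.620 − 0.026 = 0.594 V.

0.594 V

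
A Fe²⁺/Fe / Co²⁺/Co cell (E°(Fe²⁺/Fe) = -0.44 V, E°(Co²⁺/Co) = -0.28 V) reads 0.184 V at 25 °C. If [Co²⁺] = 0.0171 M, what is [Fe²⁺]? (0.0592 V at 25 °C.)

0.0026 M

From the Nernst equation, log Q = n(E° − E)/0.0592 = 2(0.16 − 0.184)/0.0592 = -0.811, so Q = 0.155.
With Q = [Fe²⁺]/[Co²⁺] and the known concentrations, [Fe²⁺] in the numerator gives [Fe²⁺] = 0.0026 M.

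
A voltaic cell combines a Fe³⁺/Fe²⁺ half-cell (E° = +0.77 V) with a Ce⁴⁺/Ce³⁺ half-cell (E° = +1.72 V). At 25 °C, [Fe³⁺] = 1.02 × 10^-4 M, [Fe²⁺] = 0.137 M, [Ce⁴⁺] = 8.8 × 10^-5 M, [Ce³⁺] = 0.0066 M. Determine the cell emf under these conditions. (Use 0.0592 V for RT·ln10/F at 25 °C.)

The Ce⁴⁺/Ce³⁺ couple has the higher reduction potential and acts as the cathode, so E°_cell = +1.72 − (+0.77) = 0.95 V.
Balancing electrons gives n = 1; the reaction quotient is Q = [Fe³⁺]·[Ce³⁺]/([Fe²⁺]·[Ce⁴⁺]) = 0.0558.
At 25 °C, E = E° − (0.0592/n) log Q = 0.95 − (0.0592/1)(-1.253) = 0.950 + 0.074 = 1.024 V.

1.02 V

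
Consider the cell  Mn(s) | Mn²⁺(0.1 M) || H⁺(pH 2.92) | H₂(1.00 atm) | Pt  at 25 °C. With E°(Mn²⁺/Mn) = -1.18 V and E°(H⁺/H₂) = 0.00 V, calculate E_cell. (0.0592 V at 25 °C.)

The hydrogen couple is the cathode, so E°_cell = 1.18 V; n = 2.
[H⁺] = 10^(−2.92) = 0.0012 M, and Q = [Mn²⁺]·P(H₂) / [H⁺]^2 = 6.92 × 10^4.
E = E° − (0.0592/2) log Q = 1.18 − (0.0592/2)(4.840) = 1.037 V.

1.04 V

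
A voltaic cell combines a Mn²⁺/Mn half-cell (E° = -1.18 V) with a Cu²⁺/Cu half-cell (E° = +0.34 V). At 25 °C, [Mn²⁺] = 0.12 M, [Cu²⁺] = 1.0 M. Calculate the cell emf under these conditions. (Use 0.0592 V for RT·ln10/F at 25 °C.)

The Cu²⁺/Cu couple has the higher reduction potential and acts as the cathode, so E°_cell = +0.34 − (-1.18) = 1.52 V.
Balancing electrons gives n = 2; the reaction quotient is Q = [Mn²⁺]/[Cu²⁺] = 0.120.
At 25 °C, E = E° − (0.0592/n) log Q = 1.52 − (0.0592/2)(-0.921) = 1.520 + 0.027 = 1.547 V.

1.55 V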